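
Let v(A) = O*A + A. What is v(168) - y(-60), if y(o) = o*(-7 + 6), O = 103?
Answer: 17412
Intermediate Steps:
v(A) = 104*A (v(A) = 103*A + A = 104*A)
y(o) = -o (y(o) = o*(-1) = -o)
v(168) - y(-60) = 104*168 - (-1)*(-60) = 17472 - 1*60 = 17472 - 60 = 17412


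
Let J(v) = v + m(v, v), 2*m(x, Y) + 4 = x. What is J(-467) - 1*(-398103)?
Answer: 794801/2 ≈ 3.9740e+5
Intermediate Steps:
m(x, Y) = -2 + x/2
J(v) = -2 + 3*v/2 (J(v) = v + (-2 + v/2) = -2 + 3*v/2)
J(-467) - 1*(-398103) = (-2 + (3/2)*(-467)) - 1*(-398103) = (-2 - 1401/2) + 398103 = -1405/2 + 398103 = 794801/2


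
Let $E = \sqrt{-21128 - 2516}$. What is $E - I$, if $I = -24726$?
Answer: $24726 + 2 i \sqrt{5911} \approx 24726.0 + 153.77 i$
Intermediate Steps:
$E = 2 i \sqrt{5911}$ ($E = \sqrt{-23644} = 2 i \sqrt{5911} \approx 153.77 i$)
$E - I = 2 i \sqrt{5911} - -24726 = 2 i \sqrt{5911} + 24726 = 24726 + 2 i \sqrt{5911}$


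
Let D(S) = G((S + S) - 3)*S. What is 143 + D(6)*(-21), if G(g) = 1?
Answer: 17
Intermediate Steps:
D(S) = S (D(S) = 1*S = S)
143 + D(6)*(-21) = 143 + 6*(-21) = 143 - 126 = 17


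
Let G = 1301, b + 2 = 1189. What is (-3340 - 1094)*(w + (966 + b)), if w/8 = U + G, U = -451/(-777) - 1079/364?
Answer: -14403226762/259 ≈ -5.5611e+7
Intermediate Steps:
b = 1187 (b = -2 + 1189 = 1187)
U = -7409/3108 (U = -451*(-1/777) - 1079*1/364 = 451/777 - 83/28 = -7409/3108 ≈ -2.3838)
w = 8072198/777 (w = 8*(-7409/3108 + 1301) = 8*(4036099/3108) = 8072198/777 ≈ 10389.)
(-3340 - 1094)*(w + (966 + b)) = (-3340 - 1094)*(8072198/777 + (966 + 1187)) = -4434*(8072198/777 + 2153) = -4434*9745079/777 = -14403226762/259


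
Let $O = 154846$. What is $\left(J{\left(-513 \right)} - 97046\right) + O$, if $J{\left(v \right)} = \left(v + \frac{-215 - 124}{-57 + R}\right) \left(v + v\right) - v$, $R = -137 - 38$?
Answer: $\frac{67645609}{116} \approx 5.8315 \cdot 10^{5}$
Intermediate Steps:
$R = -175$ ($R = -137 - 38 = -175$)
$J{\left(v \right)} = - v + 2 v \left(\frac{339}{232} + v\right)$ ($J{\left(v \right)} = \left(v + \frac{-215 - 124}{-57 - 175}\right) \left(v + v\right) - v = \left(v - \frac{339}{-232}\right) 2 v - v = \left(v - - \frac{339}{232}\right) 2 v - v = \left(v + \frac{339}{232}\right) 2 v - v = \left(\frac{339}{232} + v\right) 2 v - v = 2 v \left(\frac{339}{232} + v\right) - v = - v + 2 v \left(\frac{339}{232} + v\right)$)
$\left(J{\left(-513 \right)} - 97046\right) + O = \left(\frac{1}{116} \left(-513\right) \left(223 + 232 \left(-513\right)\right) - 97046\right) + 154846 = \left(\frac{1}{116} \left(-513\right) \left(223 - 119016\right) - 97046\right) + 154846 = \left(\frac{1}{116} \left(-513\right) \left(-118793\right) - 97046\right) + 154846 = \left(\frac{60940809}{116} - 97046\right) + 154846 = \frac{49683473}{116} + 154846 = \frac{67645609}{116}$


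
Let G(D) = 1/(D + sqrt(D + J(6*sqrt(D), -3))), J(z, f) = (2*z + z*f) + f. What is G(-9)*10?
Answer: 10/(-9 + sqrt(6)*sqrt(-2 - 3*I)) ≈ -1.078 + 0.64959*I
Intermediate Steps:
J(z, f) = f + 2*z + f*z (J(z, f) = (2*z + f*z) + f = f + 2*z + f*z)
G(D) = 1/(D + sqrt(-3 + D - 6*sqrt(D))) (G(D) = 1/(D + sqrt(D + (-3 + 2*(6*sqrt(D)) - 18*sqrt(D)))) = 1/(D + sqrt(D + (-3 + 12*sqrt(D) - 18*sqrt(D)))) = 1/(D + sqrt(D + (-3 - 6*sqrt(D)))) = 1/(D + sqrt(-3 + D - 6*sqrt(D))))
G(-9)*10 = 10/(-9 + sqrt(-3 - 9 - 18*I)) = 10/(-9 + sqrt(-12 - 18*I))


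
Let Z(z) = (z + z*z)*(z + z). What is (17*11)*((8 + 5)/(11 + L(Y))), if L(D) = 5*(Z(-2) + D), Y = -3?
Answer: -221/4 ≈ -55.250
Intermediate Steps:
Z(z) = 2*z*(z + z**2) (Z(z) = (z + z**2)*(2*z) = 2*z*(z + z**2))
L(D) = -40 + 5*D (L(D) = 5*(2*(-2)**2*(1 - 2) + D) = 5*(2*4*(-1) + D) = 5*(-8 + D) = -40 + 5*D)
(17*11)*((8 + 5)/(11 + L(Y))) = (17*11)*((8 + 5)/(11 + (-40 + 5*(-3)))) = 187*(13/(11 + (-40 - 15))) = 187*(13/(11 - 55)) = 187*(13/(-44)) = 187*(13*(-1/44)) = 187*(-13/44) = -221/4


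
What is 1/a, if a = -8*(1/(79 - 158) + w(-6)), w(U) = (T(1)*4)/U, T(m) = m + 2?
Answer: 79/1272 ≈ 0.062107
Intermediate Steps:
T(m) = 2 + m
w(U) = 12/U (w(U) = ((2 + 1)*4)/U = (3*4)/U = 12/U)
a = 1272/79 (a = -8*(1/(79 - 158) + 12/(-6)) = -8*(1/(-79) + 12*(-1/6)) = -8*(-1/79 - 2) = -8*(-159/79) = 1272/79 ≈ 16.101)
1/a = 1/(1272/79) = 79/1272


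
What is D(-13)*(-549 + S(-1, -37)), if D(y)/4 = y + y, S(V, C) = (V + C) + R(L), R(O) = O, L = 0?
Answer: 61048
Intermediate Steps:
S(V, C) = C + V (S(V, C) = (V + C) + 0 = (C + V) + 0 = C + V)
D(y) = 8*y (D(y) = 4*(y + y) = 4*(2*y) = 8*y)
D(-13)*(-549 + S(-1, -37)) = (8*(-13))*(-549 + (-37 - 1)) = -104*(-549 - 38) = -104*(-587) = 61048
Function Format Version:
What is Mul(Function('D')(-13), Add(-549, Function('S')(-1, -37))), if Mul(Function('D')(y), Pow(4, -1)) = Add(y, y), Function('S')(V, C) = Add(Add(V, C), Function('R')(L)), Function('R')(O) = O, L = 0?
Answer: 61048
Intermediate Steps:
Function('S')(V, C) = Add(C, V) (Function('S')(V, C) = Add(Add(V, C), 0) = Add(Add(C, V), 0) = Add(C, V))
Function('D')(y) = Mul(8, y) (Function('D')(y) = Mul(4, Add(y, y)) = Mul(4, Mul(2, y)) = Mul(8, y))
Mul(Function('D')(-13), Add(-549, Function('S')(-1, -37))) = Mul(Mul(8, -13), Add(-549, Add(-37, -1))) = Mul(-104, Add(-549, -38)) = Mul(-104, -587) = 61048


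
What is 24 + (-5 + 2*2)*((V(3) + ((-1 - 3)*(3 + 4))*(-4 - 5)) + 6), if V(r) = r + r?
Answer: -240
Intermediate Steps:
V(r) = 2*r
24 + (-5 + 2*2)*((V(3) + ((-1 - 3)*(3 + 4))*(-4 - 5)) + 6) = 24 + (-5 + 2*2)*((2*3 + ((-1 - 3)*(3 + 4))*(-4 - 5)) + 6) = 24 + (-5 + 4)*((6 - 4*7*(-9)) + 6) = 24 - ((6 - 28*(-9)) + 6) = 24 - ((6 + 252) + 6) = 24 - (258 + 6) = 24 - 1*264 = 24 - 264 = -240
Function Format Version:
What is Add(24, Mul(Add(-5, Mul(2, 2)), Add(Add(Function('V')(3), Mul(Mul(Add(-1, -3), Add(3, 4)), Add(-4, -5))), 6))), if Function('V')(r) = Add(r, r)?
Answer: -240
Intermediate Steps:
Function('V')(r) = Mul(2, r)
Add(24, Mul(Add(-5, Mul(2, 2)), Add(Add(Function('V')(3), Mul(Mul(Add(-1, -3), Add(3, 4)), Add(-4, -5))), 6))) = Add(24, Mul(Add(-5, Mul(2, 2)), Add(Add(Mul(2, 3), Mul(Mul(Add(-1, -3), Add(3, 4)), Add(-4, -5))), 6))) = Add(24, Mul(Add(-5, 4), Add(Add(6, Mul(Mul(-4, 7), -9)), 6))) = Add(24, Mul(-1, Add(Add(6, Mul(-28, -9)), 6))) = Add(24, Mul(-1, Add(Add(6, 252), 6))) = Add(24, Mul(-1, Add(258, 6))) = Add(24, Mul(-1, 264)) = Add(24, -264) = -240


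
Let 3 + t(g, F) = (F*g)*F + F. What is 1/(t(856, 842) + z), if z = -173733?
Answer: 1/606700290 ≈ 1.6483e-9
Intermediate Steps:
t(g, F) = -3 + F + g*F**2 (t(g, F) = -3 + ((F*g)*F + F) = -3 + (g*F**2 + F) = -3 + (F + g*F**2) = -3 + F + g*F**2)
1/(t(856, 842) + z) = 1/((-3 + 842 + 856*842**2) - 173733) = 1/((-3 + 842 + 856*708964) - 173733) = 1/((-3 + 842 + 606873184) - 173733) = 1/(606874023 - 173733) = 1/606700290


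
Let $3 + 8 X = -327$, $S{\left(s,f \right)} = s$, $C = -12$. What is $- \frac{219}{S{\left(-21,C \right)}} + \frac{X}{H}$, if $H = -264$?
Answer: $\frac{2371}{224} \approx 10.585$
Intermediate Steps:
$X = - \frac{165}{4}$ ($X = - \frac{3}{8} + \frac{1}{8} \left(-327\right) = - \frac{3}{8} - \frac{327}{8} = - \frac{165}{4} \approx -41.25$)
$- \frac{219}{S{\left(-21,C \right)}} + \frac{X}{H} = - \frac{219}{-21} - \frac{165}{4 \left(-264\right)} = \left(-219\right) \left(- \frac{1}{21}\right) - - \frac{5}{32} = \frac{73}{7} + \frac{5}{32} = \frac{2371}{224}$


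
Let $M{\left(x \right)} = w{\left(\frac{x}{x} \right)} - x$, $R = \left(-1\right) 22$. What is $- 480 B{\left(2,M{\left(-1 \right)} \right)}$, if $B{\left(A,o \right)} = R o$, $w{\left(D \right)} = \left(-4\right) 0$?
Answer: $10560$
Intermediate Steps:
$w{\left(D \right)} = 0$
$R = -22$
$M{\left(x \right)} = - x$ ($M{\left(x \right)} = 0 - x = - x$)
$B{\left(A,o \right)} = - 22 o$
$- 480 B{\left(2,M{\left(-1 \right)} \right)} = - 480 \left(- 22 \left(\left(-1\right) \left(-1\right)\right)\right) = - 480 \left(\left(-22\right) 1\right) = \left(-480\right) \left(-22\right) = 10560$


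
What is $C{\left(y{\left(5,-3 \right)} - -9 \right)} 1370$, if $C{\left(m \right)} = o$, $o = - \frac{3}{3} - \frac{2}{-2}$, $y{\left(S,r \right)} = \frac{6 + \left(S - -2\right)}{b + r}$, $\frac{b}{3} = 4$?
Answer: $0$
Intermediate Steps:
$b = 12$ ($b = 3 \cdot 4 = 12$)
$y{\left(S,r \right)} = \frac{8 + S}{12 + r}$ ($y{\left(S,r \right)} = \frac{6 + \left(S - -2\right)}{12 + r} = \frac{6 + \left(S + 2\right)}{12 + r} = \frac{6 + \left(2 + S\right)}{12 + r} = \frac{8 + S}{12 + r}$)
$o = 0$ ($o = \left(-3\right) \frac{1}{3} - -1 = -1 + 1 = 0$)
$C{\left(m \right)} = 0$
$C{\left(y{\left(5,-3 \right)} - -9 \right)} 1370 = 0 \cdot 1370 = 0$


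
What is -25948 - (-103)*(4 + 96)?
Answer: -15648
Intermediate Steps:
-25948 - (-103)*(4 + 96) = -25948 - (-103)*100 = -25948 - 1*(-10300) = -25948 + 10300 = -15648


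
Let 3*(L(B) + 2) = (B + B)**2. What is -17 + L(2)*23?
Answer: 179/3 ≈ 59.667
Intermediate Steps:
L(B) = -2 + 4*B**2/3 (L(B) = -2 + (B + B)**2/3 = -2 + (2*B)**2/3 = -2 + (4*B**2)/3 = -2 + 4*B**2/3)
-17 + L(2)*23 = -17 + (-2 + (4/3)*2**2)*23 = -17 + (-2 + (4/3)*4)*23 = -17 + (-2 + 16/3)*23 = -17 + (10/3)*23 = -17 + 230/3 = 179/3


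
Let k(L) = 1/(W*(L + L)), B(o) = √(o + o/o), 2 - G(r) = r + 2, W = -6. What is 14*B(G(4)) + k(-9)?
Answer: 1/108 + 14*I*√3 ≈ 0.0092593 + 24.249*I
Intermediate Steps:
G(r) = -r (G(r) = 2 - (r + 2) = 2 - (2 + r) = 2 + (-2 - r) = -r)
B(o) = √(1 + o) (B(o) = √(o + 1) = √(1 + o))
k(L) = -1/(12*L) (k(L) = 1/(-6*(L + L)) = 1/(-12*L) = -1/(12*L))
14*B(G(4)) + k(-9) = 14*√(1 - 1*4) - 1/12/(-9) = 14*√(1 - 4) - 1/12*(-⅑) = 14*√(-3) + 1/108 = 14*(I*√3) + 1/108 = 14*I*√3 + 1/108 = 1/108 + 14*I*√3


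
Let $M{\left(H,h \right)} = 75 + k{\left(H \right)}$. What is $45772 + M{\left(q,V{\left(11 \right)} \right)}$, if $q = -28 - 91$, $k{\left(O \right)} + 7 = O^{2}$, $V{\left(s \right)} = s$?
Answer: $60001$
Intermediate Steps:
$k{\left(O \right)} = -7 + O^{2}$
$q = -119$
$M{\left(H,h \right)} = 68 + H^{2}$ ($M{\left(H,h \right)} = 75 + \left(-7 + H^{2}\right) = 68 + H^{2}$)
$45772 + M{\left(q,V{\left(11 \right)} \right)} = 45772 + \left(68 + \left(-119\right)^{2}\right) = 45772 + \left(68 + 14161\right) = 45772 + 14229 = 60001$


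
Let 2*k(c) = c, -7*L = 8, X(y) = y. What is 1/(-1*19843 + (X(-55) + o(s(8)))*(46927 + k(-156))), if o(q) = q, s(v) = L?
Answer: -7/18550558 ≈ -3.7735e-7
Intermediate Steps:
L = -8/7 (L = -1/7*8 = -8/7 ≈ -1.1429)
s(v) = -8/7
k(c) = c/2
1/(-1*19843 + (X(-55) + o(s(8)))*(46927 + k(-156))) = 1/(-1*19843 + (-55 - 8/7)*(46927 + (1/2)*(-156))) = 1/(-19843 - 393*(46927 - 78)/7) = 1/(-19843 - 393/7*46849) = 1/(-19843 - 18411657/7) = 1/(-18550558/7) = -7/18550558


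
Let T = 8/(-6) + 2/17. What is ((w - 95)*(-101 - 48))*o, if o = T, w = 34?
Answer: -563518/51 ≈ -11049.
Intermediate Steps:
T = -62/51 (T = 8*(-⅙) + 2*(1/17) = -4/3 + 2/17 = -62/51 ≈ -1.2157)
o = -62/51 ≈ -1.2157
((w - 95)*(-101 - 48))*o = ((34 - 95)*(-101 - 48))*(-62/51) = -61*(-149)*(-62/51) = 9089*(-62/51) = -563518/51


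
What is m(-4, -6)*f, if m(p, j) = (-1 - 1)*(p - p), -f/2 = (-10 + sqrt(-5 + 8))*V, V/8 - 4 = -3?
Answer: 0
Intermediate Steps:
V = 8 (V = 32 + 8*(-3) = 32 - 24 = 8)
f = 160 - 16*sqrt(3) (f = -2*(-10 + sqrt(-5 + 8))*8 = -2*(-10 + sqrt(3))*8 = -2*(-80 + 8*sqrt(3)) = 160 - 16*sqrt(3) ≈ 132.29)
m(p, j) = 0 (m(p, j) = -2*0 = 0)
m(-4, -6)*f = 0*(160 - 16*sqrt(3)) = 0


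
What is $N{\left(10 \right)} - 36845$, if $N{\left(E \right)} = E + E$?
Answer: $-36825$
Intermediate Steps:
$N{\left(E \right)} = 2 E$
$N{\left(10 \right)} - 36845 = 2 \cdot 10 - 36845 = 20 - 36845 = -36825$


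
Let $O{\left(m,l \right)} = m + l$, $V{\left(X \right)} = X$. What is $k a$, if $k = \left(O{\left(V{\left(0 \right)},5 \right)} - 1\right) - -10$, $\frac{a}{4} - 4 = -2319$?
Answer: $-129640$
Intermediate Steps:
$O{\left(m,l \right)} = l + m$
$a = -9260$ ($a = 16 + 4 \left(-2319\right) = 16 - 9276 = -9260$)
$k = 14$ ($k = \left(\left(5 + 0\right) - 1\right) - -10 = \left(5 - 1\right) + 10 = 4 + 10 = 14$)
$k a = 14 \left(-9260\right) = -129640$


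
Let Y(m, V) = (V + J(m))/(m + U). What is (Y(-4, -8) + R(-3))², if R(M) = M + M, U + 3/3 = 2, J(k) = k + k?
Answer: 4/9 ≈ 0.44444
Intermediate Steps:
J(k) = 2*k
U = 1 (U = -1 + 2 = 1)
R(M) = 2*M
Y(m, V) = (V + 2*m)/(1 + m) (Y(m, V) = (V + 2*m)/(m + 1) = (V + 2*m)/(1 + m))
(Y(-4, -8) + R(-3))² = ((-8 + 2*(-4))/(1 - 4) + 2*(-3))² = ((-8 - 8)/(-3) - 6)² = (-⅓*(-16) - 6)² = (16/3 - 6)² = (-⅔)² = 4/9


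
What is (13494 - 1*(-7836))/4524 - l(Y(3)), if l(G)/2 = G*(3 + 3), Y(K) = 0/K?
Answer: 3555/754 ≈ 4.7149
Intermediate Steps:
Y(K) = 0
l(G) = 12*G (l(G) = 2*(G*(3 + 3)) = 2*(G*6) = 2*(6*G) = 12*G)
(13494 - 1*(-7836))/4524 - l(Y(3)) = (13494 - 1*(-7836))/4524 - 12*0 = (13494 + 7836)*(1/4524) - 1*0 = 21330*(1/4524) + 0 = 3555/754 + 0 = 3555/754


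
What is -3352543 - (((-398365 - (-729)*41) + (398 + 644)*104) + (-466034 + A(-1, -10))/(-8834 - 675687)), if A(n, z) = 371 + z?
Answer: -2116837164308/684521 ≈ -3.0924e+6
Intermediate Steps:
-3352543 - (((-398365 - (-729)*41) + (398 + 644)*104) + (-466034 + A(-1, -10))/(-8834 - 675687)) = -3352543 - (((-398365 - (-729)*41) + (398 + 644)*104) + (-466034 + (371 - 10))/(-8834 - 675687)) = -3352543 - (((-398365 - 1*(-29889)) + 1042*104) + (-466034 + 361)/(-684521)) = -3352543 - (((-398365 + 29889) + 108368) - 465673*(-1/684521)) = -3352543 - ((-368476 + 108368) + 465673/684521) = -3352543 - (-260108 + 465673/684521) = -3352543 - 1*(-178048922595/684521) = -3352543 + 178048922595/684521 = -2116837164308/684521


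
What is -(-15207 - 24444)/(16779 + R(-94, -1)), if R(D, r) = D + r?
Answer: 39651/16684 ≈ 2.3766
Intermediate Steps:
-(-15207 - 24444)/(16779 + R(-94, -1)) = -(-15207 - 24444)/(16779 + (-94 - 1)) = -(-39651)/(16779 - 95) = -(-39651)/16684 = -1*(-39651/16684) = 39651/16684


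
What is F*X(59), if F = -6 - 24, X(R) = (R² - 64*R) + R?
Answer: 7080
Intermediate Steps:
X(R) = R² - 63*R
F = -30
F*X(59) = -1770*(-63 + 59) = -1770*(-4) = -30*(-236) = 7080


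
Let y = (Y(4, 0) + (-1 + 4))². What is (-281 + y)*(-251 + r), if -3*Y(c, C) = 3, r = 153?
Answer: 27146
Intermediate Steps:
Y(c, C) = -1 (Y(c, C) = -⅓*3 = -1)
y = 4 (y = (-1 + (-1 + 4))² = (-1 + 3)² = 2² = 4)
(-281 + y)*(-251 + r) = (-281 + 4)*(-251 + 153) = -277*(-98) = 27146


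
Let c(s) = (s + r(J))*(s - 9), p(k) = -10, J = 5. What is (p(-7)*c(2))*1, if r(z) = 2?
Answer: 280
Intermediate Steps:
c(s) = (-9 + s)*(2 + s) (c(s) = (s + 2)*(s - 9) = (2 + s)*(-9 + s) = (-9 + s)*(2 + s))
(p(-7)*c(2))*1 = -10*(-18 + 2² - 7*2)*1 = -10*(-18 + 4 - 14)*1 = -10*(-28)*1 = 280*1 = 280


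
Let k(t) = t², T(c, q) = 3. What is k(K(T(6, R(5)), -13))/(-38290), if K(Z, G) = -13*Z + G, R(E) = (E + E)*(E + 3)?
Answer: -1352/19145 ≈ -0.070619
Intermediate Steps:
R(E) = 2*E*(3 + E) (R(E) = (2*E)*(3 + E) = 2*E*(3 + E))
K(Z, G) = G - 13*Z
k(K(T(6, R(5)), -13))/(-38290) = (-13 - 13*3)²/(-38290) = (-13 - 39)²*(-1/38290) = (-52)²*(-1/38290) = 2704*(-1/38290) = -1352/19145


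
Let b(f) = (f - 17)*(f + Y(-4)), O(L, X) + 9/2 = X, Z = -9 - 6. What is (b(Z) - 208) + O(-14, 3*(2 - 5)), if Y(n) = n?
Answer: 773/2 ≈ 386.50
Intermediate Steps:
Z = -15
O(L, X) = -9/2 + X
b(f) = (-17 + f)*(-4 + f) (b(f) = (f - 17)*(f - 4) = (-17 + f)*(-4 + f))
(b(Z) - 208) + O(-14, 3*(2 - 5)) = ((68 + (-15)**2 - 21*(-15)) - 208) + (-9/2 + 3*(2 - 5)) = ((68 + 225 + 315) - 208) + (-9/2 + 3*(-3)) = (608 - 208) + (-9/2 - 9) = 400 - 27/2 = 773/2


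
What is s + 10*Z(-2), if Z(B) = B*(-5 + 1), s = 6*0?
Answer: 80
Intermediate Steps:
s = 0
Z(B) = -4*B (Z(B) = B*(-4) = -4*B)
s + 10*Z(-2) = 0 + 10*(-4*(-2)) = 0 + 10*8 = 0 + 80 = 80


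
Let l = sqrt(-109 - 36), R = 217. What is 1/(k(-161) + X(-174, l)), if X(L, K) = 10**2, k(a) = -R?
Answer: -1/117 ≈ -0.0085470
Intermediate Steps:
l = I*sqrt(145) (l = sqrt(-145) = I*sqrt(145) ≈ 12.042*I)
k(a) = -217 (k(a) = -1*217 = -217)
X(L, K) = 100
1/(k(-161) + X(-174, l)) = 1/(-217 + 100) = 1/(-117) = -1/117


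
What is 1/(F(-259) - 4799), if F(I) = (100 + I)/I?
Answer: -259/1242782 ≈ -0.00020840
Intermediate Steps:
F(I) = (100 + I)/I
1/(F(-259) - 4799) = 1/((100 - 259)/(-259) - 4799) = 1/(-1/259*(-159) - 4799) = 1/(159/259 - 4799) = 1/(-1242782/259) = -259/1242782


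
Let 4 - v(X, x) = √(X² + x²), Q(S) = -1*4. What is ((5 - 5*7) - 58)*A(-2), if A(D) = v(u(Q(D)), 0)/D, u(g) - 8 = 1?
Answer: -220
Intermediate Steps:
Q(S) = -4
u(g) = 9 (u(g) = 8 + 1 = 9)
v(X, x) = 4 - √(X² + x²)
A(D) = -5/D (A(D) = (4 - √(9² + 0²))/D = (4 - √(81 + 0))/D = (4 - √81)/D = (4 - 1*9)/D = (4 - 9)/D = -5/D)
((5 - 5*7) - 58)*A(-2) = ((5 - 5*7) - 58)*(-5/(-2)) = ((5 - 35) - 58)*(-5*(-½)) = (-30 - 58)*(5/2) = -88*5/2 = -220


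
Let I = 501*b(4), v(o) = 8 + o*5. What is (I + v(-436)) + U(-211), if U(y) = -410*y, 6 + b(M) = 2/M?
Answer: 163165/2 ≈ 81583.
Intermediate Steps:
v(o) = 8 + 5*o
b(M) = -6 + 2/M
I = -5511/2 (I = 501*(-6 + 2/4) = 501*(-6 + 2*(1/4)) = 501*(-6 + 1/2) = 501*(-11/2) = -5511/2 ≈ -2755.5)
(I + v(-436)) + U(-211) = (-5511/2 + (8 + 5*(-436))) - 410*(-211) = (-5511/2 + (8 - 2180)) + 86510 = (-5511/2 - 2172) + 86510 = -9855/2 + 86510 = 163165/2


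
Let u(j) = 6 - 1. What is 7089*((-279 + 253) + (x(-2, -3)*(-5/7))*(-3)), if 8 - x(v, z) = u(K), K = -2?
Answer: -971193/7 ≈ -1.3874e+5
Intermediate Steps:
u(j) = 5
x(v, z) = 3 (x(v, z) = 8 - 1*5 = 8 - 5 = 3)
7089*((-279 + 253) + (x(-2, -3)*(-5/7))*(-3)) = 7089*((-279 + 253) + (3*(-5/7))*(-3)) = 7089*(-26 + (3*(-5*⅐))*(-3)) = 7089*(-26 + (3*(-5/7))*(-3)) = 7089*(-26 - 15/7*(-3)) = 7089*(-26 + 45/7) = 7089*(-137/7) = -971193/7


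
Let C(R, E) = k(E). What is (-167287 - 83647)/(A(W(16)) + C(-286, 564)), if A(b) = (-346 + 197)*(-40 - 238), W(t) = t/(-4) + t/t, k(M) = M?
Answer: -125467/20993 ≈ -5.9766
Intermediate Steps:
C(R, E) = E
W(t) = 1 - t/4 (W(t) = t*(-¼) + 1 = -t/4 + 1 = 1 - t/4)
A(b) = 41422 (A(b) = -149*(-278) = 41422)
(-167287 - 83647)/(A(W(16)) + C(-286, 564)) = (-167287 - 83647)/(41422 + 564) = -250934/41986 = -250934*1/41986 = -125467/20993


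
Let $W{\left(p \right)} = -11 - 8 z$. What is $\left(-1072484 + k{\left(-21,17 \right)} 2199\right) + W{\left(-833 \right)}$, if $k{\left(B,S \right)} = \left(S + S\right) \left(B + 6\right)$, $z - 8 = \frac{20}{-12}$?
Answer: $- \frac{6582107}{3} \approx -2.194 \cdot 10^{6}$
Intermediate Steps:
$z = \frac{19}{3}$ ($z = 8 + \frac{20}{-12} = 8 + 20 \left(- \frac{1}{12}\right) = 8 - \frac{5}{3} = \frac{19}{3} \approx 6.3333$)
$W{\left(p \right)} = - \frac{185}{3}$ ($W{\left(p \right)} = -11 - \frac{152}{3} = - \frac{185}{3}$)
$k{\left(B,S \right)} = 2 S \left(6 + B\right)$
$\left(-1072484 + k{\left(-21,17 \right)} 2199\right) + W{\left(-833 \right)} = \left(-1072484 + 2 \cdot 17 \left(6 - 21\right) 2199\right) - \frac{185}{3} = \left(-1072484 + 2 \cdot 17 \left(-15\right) 2199\right) - \frac{185}{3} = \left(-1072484 - 1121490\right) - \frac{185}{3} = -2193974 - \frac{185}{3} = - \frac{6582107}{3}$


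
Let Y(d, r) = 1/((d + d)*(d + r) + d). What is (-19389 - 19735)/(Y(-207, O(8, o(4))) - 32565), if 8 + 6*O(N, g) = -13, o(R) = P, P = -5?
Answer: 3401440560/2831201099 ≈ 1.2014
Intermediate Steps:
o(R) = -5
O(N, g) = -7/2 (O(N, g) = -4/3 + (⅙)*(-13) = -4/3 - 13/6 = -7/2)
Y(d, r) = 1/(d + 2*d*(d + r)) (Y(d, r) = 1/((2*d)*(d + r) + d) = 1/(2*d*(d + r) + d) = 1/(d + 2*d*(d + r)))
(-19389 - 19735)/(Y(-207, O(8, o(4))) - 32565) = (-19389 - 19735)/(1/((-207)*(1 + 2*(-207) + 2*(-7/2))) - 32565) = -39124/(-1/(207*(1 - 414 - 7)) - 32565) = -39124/(-1/207/(-420) - 32565) = -39124/(-1/207*(-1/420) - 32565) = -39124/(1/86940 - 32565) = -39124/(-2831201099/86940) = -39124*(-86940/2831201099) = 3401440560/2831201099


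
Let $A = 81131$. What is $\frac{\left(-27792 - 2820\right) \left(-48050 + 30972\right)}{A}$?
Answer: $\frac{522791736}{81131} \approx 6443.8$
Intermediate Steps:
$\frac{\left(-27792 - 2820\right) \left(-48050 + 30972\right)}{A} = \frac{\left(-27792 - 2820\right) \left(-48050 + 30972\right)}{81131} = \left(-30612\right) \left(-17078\right) \frac{1}{81131} = 522791736 \cdot \frac{1}{81131} = \frac{522791736}{81131}$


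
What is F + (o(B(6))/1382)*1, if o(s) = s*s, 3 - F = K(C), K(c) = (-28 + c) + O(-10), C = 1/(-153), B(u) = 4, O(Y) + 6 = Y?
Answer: 4970896/105723 ≈ 47.018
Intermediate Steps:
O(Y) = -6 + Y
C = -1/153 ≈ -0.0065359
K(c) = -44 + c (K(c) = (-28 + c) + (-6 - 10) = (-28 + c) - 16 = -44 + c)
F = 7192/153 (F = 3 - (-44 - 1/153) = 3 - 1*(-6733/153) = 3 + 6733/153 = 7192/153 ≈ 47.007)
o(s) = s²
F + (o(B(6))/1382)*1 = 7192/153 + (4²/1382)*1 = 7192/153 + (16*(1/1382))*1 = 7192/153 + (8/691)*1 = 7192/153 + 8/691 = 4970896/105723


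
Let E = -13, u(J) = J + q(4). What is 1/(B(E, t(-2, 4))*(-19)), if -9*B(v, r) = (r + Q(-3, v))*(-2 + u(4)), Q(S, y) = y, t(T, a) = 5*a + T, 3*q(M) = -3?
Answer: 9/95 ≈ 0.094737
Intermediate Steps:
q(M) = -1 (q(M) = (1/3)*(-3) = -1)
t(T, a) = T + 5*a
u(J) = -1 + J (u(J) = J - 1 = -1 + J)
B(v, r) = -r/9 - v/9 (B(v, r) = -(r + v)*(-2 + (-1 + 4))/9 = -(r + v)*(-2 + 3)/9 = -(r + v)/9 = -r/9 - v/9)
1/(B(E, t(-2, 4))*(-19)) = 1/((-(-2 + 5*4)/9 - 1/9*(-13))*(-19)) = 1/((-(-2 + 20)/9 + 13/9)*(-19)) = 1/((-1/9*18 + 13/9)*(-19)) = 1/((-2 + 13/9)*(-19)) = 1/(-5/9*(-19)) = 1/(95/9) = 9/95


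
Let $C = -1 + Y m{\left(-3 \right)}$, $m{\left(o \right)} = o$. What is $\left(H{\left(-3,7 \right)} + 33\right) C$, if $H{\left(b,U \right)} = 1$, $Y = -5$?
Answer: $476$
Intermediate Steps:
$C = 14$ ($C = -1 - -15 = -1 + 15 = 14$)
$\left(H{\left(-3,7 \right)} + 33\right) C = \left(1 + 33\right) 14 = 34 \cdot 14 = 476$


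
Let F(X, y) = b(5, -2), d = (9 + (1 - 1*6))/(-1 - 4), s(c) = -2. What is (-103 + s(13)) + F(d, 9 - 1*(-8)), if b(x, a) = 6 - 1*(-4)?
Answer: -95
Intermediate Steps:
b(x, a) = 10 (b(x, a) = 6 + 4 = 10)
d = -⅘ (d = (9 + (1 - 6))/(-5) = (9 - 5)*(-⅕) = 4*(-⅕) = -⅘ ≈ -0.80000)
F(X, y) = 10
(-103 + s(13)) + F(d, 9 - 1*(-8)) = (-103 - 2) + 10 = -105 + 10 = -95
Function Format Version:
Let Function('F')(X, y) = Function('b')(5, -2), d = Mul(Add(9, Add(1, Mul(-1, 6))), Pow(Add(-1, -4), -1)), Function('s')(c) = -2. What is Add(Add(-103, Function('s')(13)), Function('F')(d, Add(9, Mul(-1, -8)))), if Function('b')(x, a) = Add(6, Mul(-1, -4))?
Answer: -95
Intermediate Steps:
Function('b')(x, a) = 10 (Function('b')(x, a) = Add(6, 4) = 10)
d = Rational(-4, 5) (d = Mul(Add(9, Add(1, -6)), Pow(-5, -1)) = Mul(Add(9, -5), Rational(-1, 5)) = Mul(4, Rational(-1, 5)) = Rational(-4, 5) ≈ -0.80000)
Function('F')(X, y) = 10
Add(Add(-103, Function('s')(13)), Function('F')(d, Add(9, Mul(-1, -8)))) = Add(Add(-103, -2), 10) = Add(-105, 10) = -95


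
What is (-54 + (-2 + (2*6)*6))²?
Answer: 256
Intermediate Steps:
(-54 + (-2 + (2*6)*6))² = (-54 + (-2 + 12*6))² = (-54 + (-2 + 72))² = (-54 + 70)² = 16² = 256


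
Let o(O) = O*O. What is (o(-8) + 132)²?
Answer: 38416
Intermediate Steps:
o(O) = O²
(o(-8) + 132)² = ((-8)² + 132)² = (64 + 132)² = 196² = 38416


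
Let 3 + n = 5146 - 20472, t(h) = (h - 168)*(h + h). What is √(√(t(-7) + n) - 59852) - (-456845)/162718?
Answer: 456845/162718 + √(-59852 + 9*I*√159) ≈ 3.0395 + 244.65*I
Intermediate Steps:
t(h) = 2*h*(-168 + h) (t(h) = (-168 + h)*(2*h) = 2*h*(-168 + h))
n = -15329 (n = -3 + (5146 - 20472) = -3 - 15326 = -15329)
√(√(t(-7) + n) - 59852) - (-456845)/162718 = √(√(2*(-7)*(-168 - 7) - 15329) - 59852) - (-456845)/162718 = √(√(2*(-7)*(-175) - 15329) - 59852) - (-456845)/162718 = √(√(2450 - 15329) - 59852) - 1*(-456845/162718) = √(√(-12879) - 59852) + 456845/162718 = √(9*I*√159 - 59852) + 456845/162718 = √(-59852 + 9*I*√159) + 456845/162718 = 456845/162718 + √(-59852 + 9*I*√159)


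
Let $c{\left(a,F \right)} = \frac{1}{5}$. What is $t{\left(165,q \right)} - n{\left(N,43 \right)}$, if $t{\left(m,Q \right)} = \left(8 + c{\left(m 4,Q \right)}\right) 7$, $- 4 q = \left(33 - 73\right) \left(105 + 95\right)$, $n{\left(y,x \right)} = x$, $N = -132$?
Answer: $\frac{72}{5} \approx 14.4$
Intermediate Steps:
$c{\left(a,F \right)} = \frac{1}{5}$
$q = 2000$ ($q = - \frac{\left(33 - 73\right) \left(105 + 95\right)}{4} = - \frac{\left(-40\right) 200}{4} = \left(- \frac{1}{4}\right) \left(-8000\right) = 2000$)
$t{\left(m,Q \right)} = \frac{287}{5}$ ($t{\left(m,Q \right)} = \left(8 + \frac{1}{5}\right) 7 = \frac{41}{5} \cdot 7 = \frac{287}{5}$)
$t{\left(165,q \right)} - n{\left(N,43 \right)} = \frac{287}{5} - 43 = \frac{72}{5}$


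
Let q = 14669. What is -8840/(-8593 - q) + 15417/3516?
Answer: 64951949/13631532 ≈ 4.7648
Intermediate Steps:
-8840/(-8593 - q) + 15417/3516 = -8840/(-8593 - 1*14669) + 15417/3516 = -8840/(-8593 - 14669) + 15417*(1/3516) = -8840/(-23262) + 5139/1172 = -8840*(-1/23262) + 5139/1172 = 4420/11631 + 5139/1172 = 64951949/13631532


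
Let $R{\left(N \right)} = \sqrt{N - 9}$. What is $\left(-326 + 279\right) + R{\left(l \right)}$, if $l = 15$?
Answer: $-47 + \sqrt{6} \approx -44.551$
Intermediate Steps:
$R{\left(N \right)} = \sqrt{-9 + N}$
$\left(-326 + 279\right) + R{\left(l \right)} = \left(-326 + 279\right) + \sqrt{-9 + 15} = -47 + \sqrt{6}$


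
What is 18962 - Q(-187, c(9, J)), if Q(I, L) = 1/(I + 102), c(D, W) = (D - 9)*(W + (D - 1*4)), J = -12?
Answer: 1611771/85 ≈ 18962.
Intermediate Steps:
c(D, W) = (-9 + D)*(-4 + D + W) (c(D, W) = (-9 + D)*(W + (D - 4)) = (-9 + D)*(W + (-4 + D)) = (-9 + D)*(-4 + D + W))
Q(I, L) = 1/(102 + I)
18962 - Q(-187, c(9, J)) = 18962 - 1/(102 - 187) = 18962 - 1/(-85) = 18962 - 1*(-1/85) = 18962 + 1/85 = 1611771/85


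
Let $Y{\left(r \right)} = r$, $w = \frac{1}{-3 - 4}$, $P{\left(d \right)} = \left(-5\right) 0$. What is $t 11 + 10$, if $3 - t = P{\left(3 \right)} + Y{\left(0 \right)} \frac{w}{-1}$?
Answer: $43$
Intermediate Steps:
$P{\left(d \right)} = 0$
$w = - \frac{1}{7}$ ($w = \frac{1}{-7} = - \frac{1}{7} \approx -0.14286$)
$t = 3$ ($t = 3 - \left(0 + 0 \left(- \frac{1}{7 \left(-1\right)}\right)\right) = 3 - \left(0 + 0 \left(\left(- \frac{1}{7}\right) \left(-1\right)\right)\right) = 3 - \left(0 + 0 \cdot \frac{1}{7}\right) = 3 - \left(0 + 0\right) = 3 - 0 = 3 + 0 = 3$)
$t 11 + 10 = 3 \cdot 11 + 10 = 33 + 10 = 43$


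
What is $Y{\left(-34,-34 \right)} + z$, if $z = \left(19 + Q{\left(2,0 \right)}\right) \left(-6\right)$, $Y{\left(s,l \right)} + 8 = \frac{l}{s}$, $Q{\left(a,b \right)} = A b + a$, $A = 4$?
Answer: $-133$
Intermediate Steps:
$Q{\left(a,b \right)} = a + 4 b$ ($Q{\left(a,b \right)} = 4 b + a = a + 4 b$)
$Y{\left(s,l \right)} = -8 + \frac{l}{s}$
$z = -126$ ($z = \left(19 + \left(2 + 4 \cdot 0\right)\right) \left(-6\right) = \left(19 + \left(2 + 0\right)\right) \left(-6\right) = \left(19 + 2\right) \left(-6\right) = 21 \left(-6\right) = -126$)
$Y{\left(-34,-34 \right)} + z = \left(-8 - \frac{34}{-34}\right) - 126 = \left(-8 - -1\right) - 126 = \left(-8 + 1\right) - 126 = -7 - 126 = -133$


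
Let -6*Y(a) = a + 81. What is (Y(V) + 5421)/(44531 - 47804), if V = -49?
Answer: -16247/9819 ≈ -1.6546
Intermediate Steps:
Y(a) = -27/2 - a/6 (Y(a) = -(a + 81)/6 = -(81 + a)/6 = -27/2 - a/6)
(Y(V) + 5421)/(44531 - 47804) = ((-27/2 - ⅙*(-49)) + 5421)/(44531 - 47804) = ((-27/2 + 49/6) + 5421)/(-3273) = (-16/3 + 5421)*(-1/3273) = (16247/3)*(-1/3273) = -16247/9819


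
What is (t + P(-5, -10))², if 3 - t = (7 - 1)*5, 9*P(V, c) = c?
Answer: 64009/81 ≈ 790.23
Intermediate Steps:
P(V, c) = c/9
t = -27 (t = 3 - (7 - 1)*5 = 3 - 6*5 = 3 - 1*30 = 3 - 30 = -27)
(t + P(-5, -10))² = (-27 + (⅑)*(-10))² = (-27 - 10/9)² = (-253/9)² = 64009/81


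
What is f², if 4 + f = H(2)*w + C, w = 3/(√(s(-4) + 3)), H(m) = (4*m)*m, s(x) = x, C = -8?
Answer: -2160 + 1152*I ≈ -2160.0 + 1152.0*I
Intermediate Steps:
H(m) = 4*m²
w = -3*I (w = 3/(√(-4 + 3)) = 3/(√(-1)) = 3/I = 3*(-I) = -3*I ≈ -3.0*I)
f = -12 - 48*I (f = -4 + ((4*2²)*(-3*I) - 8) = -4 + ((4*4)*(-3*I) - 8) = -4 + (16*(-3*I) - 8) = -4 + (-48*I - 8) = -4 + (-8 - 48*I) = -12 - 48*I ≈ -12.0 - 48.0*I)
f² = (-12 - 48*I)²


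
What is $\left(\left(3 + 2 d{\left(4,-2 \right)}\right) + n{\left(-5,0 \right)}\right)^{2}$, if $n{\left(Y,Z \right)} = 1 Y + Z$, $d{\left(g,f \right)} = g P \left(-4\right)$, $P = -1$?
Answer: $900$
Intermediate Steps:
$d{\left(g,f \right)} = 4 g$ ($d{\left(g,f \right)} = g \left(-1\right) \left(-4\right) = - g \left(-4\right) = 4 g$)
$n{\left(Y,Z \right)} = Y + Z$
$\left(\left(3 + 2 d{\left(4,-2 \right)}\right) + n{\left(-5,0 \right)}\right)^{2} = \left(\left(3 + 2 \cdot 4 \cdot 4\right) + \left(-5 + 0\right)\right)^{2} = \left(\left(3 + 2 \cdot 16\right) - 5\right)^{2} = \left(\left(3 + 32\right) - 5\right)^{2} = \left(35 - 5\right)^{2} = 30^{2} = 900$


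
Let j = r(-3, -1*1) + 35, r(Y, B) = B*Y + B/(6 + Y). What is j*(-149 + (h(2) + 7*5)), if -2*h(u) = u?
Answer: -12995/3 ≈ -4331.7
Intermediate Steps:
h(u) = -u/2
r(Y, B) = B*Y + B/(6 + Y)
j = 113/3 (j = (-1*1)*(1 + (-3)**2 + 6*(-3))/(6 - 3) + 35 = -1*(1 + 9 - 18)/3 + 35 = -1*1/3*(-8) + 35 = 8/3 + 35 = 113/3 ≈ 37.667)
j*(-149 + (h(2) + 7*5)) = 113*(-149 + (-1/2*2 + 7*5))/3 = 113*(-149 + (-1 + 35))/3 = 113*(-149 + 34)/3 = (113/3)*(-115) = -12995/3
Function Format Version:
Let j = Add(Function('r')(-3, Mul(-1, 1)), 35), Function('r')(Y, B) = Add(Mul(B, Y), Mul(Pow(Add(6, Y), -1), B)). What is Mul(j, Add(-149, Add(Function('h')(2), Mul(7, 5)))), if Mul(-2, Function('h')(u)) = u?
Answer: Rational(-12995, 3) ≈ -4331.7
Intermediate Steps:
Function('h')(u) = Mul(Rational(-1, 2), u)
Function('r')(Y, B) = Add(Mul(B, Y), Mul(B, Pow(Add(6, Y), -1)))
j = Rational(113, 3) (j = Add(Mul(Mul(-1, 1), Pow(Add(6, -3), -1), Add(1, Pow(-3, 2), Mul(6, -3))), 35) = Add(Mul(-1, Pow(3, -1), Add(1, 9, -18)), 35) = Add(Mul(-1, Rational(1, 3), -8), 35) = Add(Rational(8, 3), 35) = Rational(113, 3) ≈ 37.667)
Mul(j, Add(-149, Add(Function('h')(2), Mul(7, 5)))) = Mul(Rational(113, 3), Add(-149, Add(Mul(Rational(-1, 2), 2), Mul(7, 5)))) = Mul(Rational(113, 3), Add(-149, Add(-1, 35))) = Mul(Rational(113, 3), Add(-149, 34)) = Mul(Rational(113, 3), -115) = Rational(-12995, 3)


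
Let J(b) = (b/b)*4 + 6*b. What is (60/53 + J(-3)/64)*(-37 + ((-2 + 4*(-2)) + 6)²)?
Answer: -32529/1696 ≈ -19.180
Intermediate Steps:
J(b) = 4 + 6*b (J(b) = 1*4 + 6*b = 4 + 6*b)
(60/53 + J(-3)/64)*(-37 + ((-2 + 4*(-2)) + 6)²) = (60/53 + (4 + 6*(-3))/64)*(-37 + ((-2 + 4*(-2)) + 6)²) = (60*(1/53) + (4 - 18)*(1/64))*(-37 + ((-2 - 8) + 6)²) = (60/53 - 14*1/64)*(-37 + (-10 + 6)²) = (60/53 - 7/32)*(-37 + (-4)²) = 1549*(-37 + 16)/1696 = (1549/1696)*(-21) = -32529/1696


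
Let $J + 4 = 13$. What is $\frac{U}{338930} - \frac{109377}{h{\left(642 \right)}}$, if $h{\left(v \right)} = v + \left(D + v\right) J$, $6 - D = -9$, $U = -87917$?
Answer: $- \frac{2509829503}{148112410} \approx -16.945$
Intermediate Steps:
$J = 9$ ($J = -4 + 13 = 9$)
$D = 15$ ($D = 6 - -9 = 6 + 9 = 15$)
$h{\left(v \right)} = 135 + 10 v$ ($h{\left(v \right)} = v + \left(15 + v\right) 9 = v + \left(135 + 9 v\right) = 135 + 10 v$)
$\frac{U}{338930} - \frac{109377}{h{\left(642 \right)}} = - \frac{87917}{338930} - \frac{109377}{135 + 10 \cdot 642} = \left(-87917\right) \frac{1}{338930} - \frac{109377}{135 + 6420} = - \frac{87917}{338930} - \frac{109377}{6555} = - \frac{87917}{338930} - \frac{36459}{2185} = - \frac{2509829503}{148112410}$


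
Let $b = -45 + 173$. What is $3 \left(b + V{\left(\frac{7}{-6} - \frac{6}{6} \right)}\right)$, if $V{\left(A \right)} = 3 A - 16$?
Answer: $\frac{633}{2} \approx 316.5$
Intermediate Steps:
$b = 128$
$V{\left(A \right)} = -16 + 3 A$
$3 \left(b + V{\left(\frac{7}{-6} - \frac{6}{6} \right)}\right) = 3 \left(128 - \left(16 - 3 \left(\frac{7}{-6} - \frac{6}{6}\right)\right)\right) = 3 \left(128 - \left(16 - 3 \left(7 \left(- \frac{1}{6}\right) - 1\right)\right)\right) = 3 \left(128 - \left(16 - 3 \left(- \frac{7}{6} - 1\right)\right)\right) = 3 \left(128 + \left(-16 + 3 \left(- \frac{13}{6}\right)\right)\right) = 3 \left(128 - \frac{45}{2}\right) = 3 \cdot \frac{211}{2} = \frac{633}{2}$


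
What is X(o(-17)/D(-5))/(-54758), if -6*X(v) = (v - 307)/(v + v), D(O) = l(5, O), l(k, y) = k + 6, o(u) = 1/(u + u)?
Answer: 38273/219032 ≈ 0.17474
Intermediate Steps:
o(u) = 1/(2*u)
l(k, y) = 6 + k
D(O) = 11 (D(O) = 6 + 5 = 11)
X(v) = -(-307 + v)/(12*v) (X(v) = -(v - 307)/(6*(v + v)) = -(-307 + v)/(6*(2*v)) = -(-307 + v)*1/(2*v)/6 = -(-307 + v)/(12*v))
X(o(-17)/D(-5))/(-54758) = ((307 - (½)/(-17)/11)/(12*((((½)/(-17))/11))))/(-54758) = ((307 - (½)*(-1/17)/11)/(12*((((½)*(-1/17))*(1/11)))))*(-1/54758) = ((307 - (-1)/(34*11))/(12*((-1/34*1/11))))*(-1/54758) = ((307 - 1*(-1/374))/(12*(-1/374)))*(-1/54758) = ((1/12)*(-374)*(307 + 1/374))*(-1/54758) = ((1/12)*(-374)*(114819/374))*(-1/54758) = -38273/4*(-1/54758) = 38273/219032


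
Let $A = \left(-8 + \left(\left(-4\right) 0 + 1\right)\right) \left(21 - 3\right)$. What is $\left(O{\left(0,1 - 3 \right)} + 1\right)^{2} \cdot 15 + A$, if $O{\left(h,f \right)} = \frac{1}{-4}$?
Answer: $- \frac{1881}{16} \approx -117.56$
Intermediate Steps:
$O{\left(h,f \right)} = - \frac{1}{4}$
$A = -126$ ($A = \left(-8 + \left(0 + 1\right)\right) 18 = \left(-8 + 1\right) 18 = \left(-7\right) 18 = -126$)
$\left(O{\left(0,1 - 3 \right)} + 1\right)^{2} \cdot 15 + A = \left(- \frac{1}{4} + 1\right)^{2} \cdot 15 - 126 = \left(\frac{3}{4}\right)^{2} \cdot 15 - 126 = \frac{9}{16} \cdot 15 - 126 = \frac{135}{16} - 126 = - \frac{1881}{16}$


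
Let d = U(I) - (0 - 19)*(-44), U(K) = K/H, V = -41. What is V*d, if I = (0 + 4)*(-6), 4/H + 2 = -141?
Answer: -902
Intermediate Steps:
H = -4/143 (H = 4/(-2 - 141) = 4/(-143) = 4*(-1/143) = -4/143 ≈ -0.027972)
I = -24 (I = 4*(-6) = -24)
U(K) = -143*K/4 (U(K) = K/(-4/143) = K*(-143/4) = -143*K/4)
d = 22 (d = -143/4*(-24) - (0 - 19)*(-44) = 858 - (-19)*(-44) = 858 - 1*836 = 858 - 836 = 22)
V*d = -41*22 = -902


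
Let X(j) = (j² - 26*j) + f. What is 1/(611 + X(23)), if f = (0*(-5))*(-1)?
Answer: 1/542 ≈ 0.0018450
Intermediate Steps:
f = 0 (f = 0*(-1) = 0)
X(j) = j² - 26*j (X(j) = (j² - 26*j) + 0 = j² - 26*j)
1/(611 + X(23)) = 1/(611 + 23*(-26 + 23)) = 1/(611 + 23*(-3)) = 1/(611 - 69) = 1/542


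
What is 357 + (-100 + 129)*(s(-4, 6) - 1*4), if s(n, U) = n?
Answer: 125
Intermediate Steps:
357 + (-100 + 129)*(s(-4, 6) - 1*4) = 357 + (-100 + 129)*(-4 - 1*4) = 357 + 29*(-4 - 4) = 357 + 29*(-8) = 357 - 232 = 125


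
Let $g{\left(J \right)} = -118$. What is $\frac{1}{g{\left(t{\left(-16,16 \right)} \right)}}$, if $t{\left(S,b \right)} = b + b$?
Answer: $- \frac{1}{118} \approx -0.0084746$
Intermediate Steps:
$t{\left(S,b \right)} = 2 b$
$\frac{1}{g{\left(t{\left(-16,16 \right)} \right)}} = \frac{1}{-118} = - \frac{1}{118}$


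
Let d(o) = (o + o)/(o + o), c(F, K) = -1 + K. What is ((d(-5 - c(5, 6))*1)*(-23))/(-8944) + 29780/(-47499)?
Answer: -265259843/424831056 ≈ -0.62439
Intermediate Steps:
d(o) = 1 (d(o) = (2*o)/((2*o)) = (2*o)*(1/(2*o)) = 1)
((d(-5 - c(5, 6))*1)*(-23))/(-8944) + 29780/(-47499) = ((1*1)*(-23))/(-8944) + 29780/(-47499) = (1*(-23))*(-1/8944) + 29780*(-1/47499) = -23*(-1/8944) - 29780/47499 = 23/8944 - 29780/47499 = -265259843/424831056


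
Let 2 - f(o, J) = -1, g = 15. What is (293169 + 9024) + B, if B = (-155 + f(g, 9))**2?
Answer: 325297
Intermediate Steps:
f(o, J) = 3 (f(o, J) = 2 - 1*(-1) = 2 + 1 = 3)
B = 23104 (B = (-155 + 3)**2 = (-152)**2 = 23104)
(293169 + 9024) + B = (293169 + 9024) + 23104 = 302193 + 23104 = 325297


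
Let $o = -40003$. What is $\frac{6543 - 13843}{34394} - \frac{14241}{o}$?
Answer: $\frac{98891527}{687931591} \approx 0.14375$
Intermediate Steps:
$\frac{6543 - 13843}{34394} - \frac{14241}{o} = \frac{6543 - 13843}{34394} - \frac{14241}{-40003} = \left(6543 - 13843\right) \frac{1}{34394} - - \frac{14241}{40003} = \left(-7300\right) \frac{1}{34394} + \frac{14241}{40003} = - \frac{3650}{17197} + \frac{14241}{40003} = \frac{98891527}{687931591}$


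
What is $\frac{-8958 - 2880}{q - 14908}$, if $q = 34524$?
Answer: $- \frac{5919}{9808} \approx -0.60349$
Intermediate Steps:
$\frac{-8958 - 2880}{q - 14908} = \frac{-8958 - 2880}{34524 - 14908} = - \frac{11838}{19616} = \left(-11838\right) \frac{1}{19616} = - \frac{5919}{9808}$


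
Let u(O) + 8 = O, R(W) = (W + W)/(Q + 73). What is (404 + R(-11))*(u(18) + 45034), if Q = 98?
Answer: 3110828728/171 ≈ 1.8192e+7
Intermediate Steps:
R(W) = 2*W/171 (R(W) = (W + W)/(98 + 73) = (2*W)/171 = (2*W)*(1/171) = 2*W/171)
u(O) = -8 + O
(404 + R(-11))*(u(18) + 45034) = (404 + (2/171)*(-11))*((-8 + 18) + 45034) = (404 - 22/171)*(10 + 45034) = (69062/171)*45044 = 3110828728/171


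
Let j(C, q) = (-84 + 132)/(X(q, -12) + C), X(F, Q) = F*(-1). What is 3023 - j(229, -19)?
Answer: 93707/31 ≈ 3022.8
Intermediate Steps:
X(F, Q) = -F
j(C, q) = 48/(C - q) (j(C, q) = (-84 + 132)/(-q + C) = 48/(C - q))
3023 - j(229, -19) = 3023 - 48/(229 - 1*(-19)) = 3023 - 48/(229 + 19) = 3023 - 48/248 = 3023 - 1*6/31 = 3023 - 6/31 = 93707/31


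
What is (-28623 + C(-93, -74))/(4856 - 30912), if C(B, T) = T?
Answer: 28697/26056 ≈ 1.1014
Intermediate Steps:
(-28623 + C(-93, -74))/(4856 - 30912) = (-28623 - 74)/(4856 - 30912) = -28697/(-26056) = -28697*(-1/26056) = 28697/26056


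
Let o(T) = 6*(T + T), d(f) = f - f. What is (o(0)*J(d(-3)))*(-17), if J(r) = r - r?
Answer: 0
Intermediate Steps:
d(f) = 0
o(T) = 12*T (o(T) = 6*(2*T) = 12*T)
J(r) = 0
(o(0)*J(d(-3)))*(-17) = ((12*0)*0)*(-17) = (0*0)*(-17) = 0*(-17) = 0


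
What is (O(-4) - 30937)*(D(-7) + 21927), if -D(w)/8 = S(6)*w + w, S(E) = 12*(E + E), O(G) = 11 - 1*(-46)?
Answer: -927851360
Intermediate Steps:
O(G) = 57 (O(G) = 11 + 46 = 57)
S(E) = 24*E (S(E) = 12*(2*E) = 24*E)
D(w) = -1160*w (D(w) = -8*((24*6)*w + w) = -8*(144*w + w) = -1160*w)
(O(-4) - 30937)*(D(-7) + 21927) = (57 - 30937)*(-1160*(-7) + 21927) = -30880*(8120 + 21927) = -30880*30047 = -927851360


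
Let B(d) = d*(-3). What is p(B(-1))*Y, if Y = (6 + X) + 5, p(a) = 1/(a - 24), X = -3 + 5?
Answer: -13/21 ≈ -0.61905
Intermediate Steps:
X = 2
B(d) = -3*d
p(a) = 1/(-24 + a)
Y = 13 (Y = (6 + 2) + 5 = 8 + 5 = 13)
p(B(-1))*Y = 13/(-24 - 3*(-1)) = 13/(-24 + 3) = 13/(-21) = -1/21*13 = -13/21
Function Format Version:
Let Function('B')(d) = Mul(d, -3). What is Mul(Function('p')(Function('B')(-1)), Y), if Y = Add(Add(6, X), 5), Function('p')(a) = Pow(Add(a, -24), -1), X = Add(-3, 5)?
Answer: Rational(-13, 21) ≈ -0.61905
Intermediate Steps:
X = 2
Function('B')(d) = Mul(-3, d)
Function('p')(a) = Pow(Add(-24, a), -1)
Y = 13 (Y = Add(Add(6, 2), 5) = Add(8, 5) = 13)
Mul(Function('p')(Function('B')(-1)), Y) = Mul(Pow(Add(-24, Mul(-3, -1)), -1), 13) = Mul(Pow(Add(-24, 3), -1), 13) = Mul(Pow(-21, -1), 13) = Mul(Rational(-1, 21), 13) = Rational(-13, 21)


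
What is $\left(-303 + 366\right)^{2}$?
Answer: $3969$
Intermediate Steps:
$\left(-303 + 366\right)^{2} = 63^{2} = 3969$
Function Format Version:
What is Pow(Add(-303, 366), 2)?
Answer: 3969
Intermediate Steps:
Pow(Add(-303, 366), 2) = Pow(63, 2) = 3969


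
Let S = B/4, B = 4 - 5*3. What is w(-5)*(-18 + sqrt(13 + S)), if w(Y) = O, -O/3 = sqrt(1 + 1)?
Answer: 3*sqrt(2)*(36 - sqrt(41))/2 ≈ 62.784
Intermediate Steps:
B = -11 (B = 4 - 15 = -11)
O = -3*sqrt(2) (O = -3*sqrt(1 + 1) = -3*sqrt(2) ≈ -4.2426)
w(Y) = -3*sqrt(2)
S = -11/4 ≈ -2.7500
w(-5)*(-18 + sqrt(13 + S)) = (-3*sqrt(2))*(-18 + sqrt(13 - 11/4)) = (-3*sqrt(2))*(-18 + sqrt(41/4)) = (-3*sqrt(2))*(-18 + sqrt(41)/2) = -3*sqrt(2)*(-18 + sqrt(41)/2)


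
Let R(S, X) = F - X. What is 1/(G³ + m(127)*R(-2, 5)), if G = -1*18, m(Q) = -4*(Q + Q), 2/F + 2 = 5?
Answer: -3/4288 ≈ -0.00069963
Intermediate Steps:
F = ⅔ (F = 2/(-2 + 5) = 2/3 = 2*(⅓) = ⅔ ≈ 0.66667)
m(Q) = -8*Q
G = -18
R(S, X) = ⅔ - X
1/(G³ + m(127)*R(-2, 5)) = 1/((-18)³ + (-8*127)*(⅔ - 1*5)) = 1/(-5832 - 1016*(⅔ - 5)) = 1/(-5832 - 1016*(-13/3)) = 1/(-5832 + 13208/3) = 1/(-4288/3) = -3/4288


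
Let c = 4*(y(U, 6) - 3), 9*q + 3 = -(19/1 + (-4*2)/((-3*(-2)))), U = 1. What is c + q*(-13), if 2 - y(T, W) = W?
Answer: 50/27 ≈ 1.8519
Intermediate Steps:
y(T, W) = 2 - W
q = -62/27 (q = -⅓ + (-(19/1 + (-4*2)/((-3*(-2)))))/9 = -⅓ + (-(19*1 - 8/6))/9 = -⅓ + (-(19 - 8*⅙))/9 = -⅓ + (-(19 - 4/3))/9 = -⅓ + (-1*53/3)/9 = -⅓ + (⅑)*(-53/3) = -⅓ - 53/27 = -62/27 ≈ -2.2963)
c = -28 (c = 4*((2 - 1*6) - 3) = 4*((2 - 6) - 3) = 4*(-4 - 3) = 4*(-7) = -28)
c + q*(-13) = -28 - 62/27*(-13) = -28 + 806/27 = 50/27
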